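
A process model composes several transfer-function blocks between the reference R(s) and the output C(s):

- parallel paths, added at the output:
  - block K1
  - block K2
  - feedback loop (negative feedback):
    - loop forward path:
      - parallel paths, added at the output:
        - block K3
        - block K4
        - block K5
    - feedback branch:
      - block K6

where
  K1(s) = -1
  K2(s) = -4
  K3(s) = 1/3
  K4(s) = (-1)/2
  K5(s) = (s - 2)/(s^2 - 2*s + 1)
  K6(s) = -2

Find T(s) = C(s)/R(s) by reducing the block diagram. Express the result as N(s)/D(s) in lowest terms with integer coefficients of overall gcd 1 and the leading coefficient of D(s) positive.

Answer: (-41*s^2 + 148*s - 173)/(8*s^2 - 28*s + 32)

Working:
Step 1. add K3, K4, K5 (parallel) = (-s^2 + 8*s - 13)/(6*s^2 - 12*s + 6)
Step 2. feedback reduction of (K3+K4+K5), K6 = (-s^2 + 8*s - 13)/(8*s^2 - 28*s + 32)
Step 3. reduce the parallel group K1, K2, [(K3+K4+K5)/(1+(K3+K4+K5)*K6)], which is the overall transfer function T(s) = C(s)/R(s) in lowest terms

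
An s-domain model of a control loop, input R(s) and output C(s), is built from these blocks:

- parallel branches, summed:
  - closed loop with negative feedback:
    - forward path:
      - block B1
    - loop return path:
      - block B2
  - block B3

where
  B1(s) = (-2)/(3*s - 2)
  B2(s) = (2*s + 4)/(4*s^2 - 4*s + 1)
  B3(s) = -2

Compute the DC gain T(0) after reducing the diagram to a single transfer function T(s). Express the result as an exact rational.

First reduce the diagram to T(s).

Step 1 - close the feedback loop around B1, B2 -> (-8*s^2 + 8*s - 2)/(12*s^3 - 20*s^2 + 7*s - 10)
Step 2 - sum the parallel branches [B1/(1+B1*B2)], B3 -> (-24*s^3 + 32*s^2 - 6*s + 18)/(12*s^3 - 20*s^2 + 7*s - 10)
The step-2 result is T(s). Setting s = 0: T(0) = 18/(-10) = -9/5.

Answer: -9/5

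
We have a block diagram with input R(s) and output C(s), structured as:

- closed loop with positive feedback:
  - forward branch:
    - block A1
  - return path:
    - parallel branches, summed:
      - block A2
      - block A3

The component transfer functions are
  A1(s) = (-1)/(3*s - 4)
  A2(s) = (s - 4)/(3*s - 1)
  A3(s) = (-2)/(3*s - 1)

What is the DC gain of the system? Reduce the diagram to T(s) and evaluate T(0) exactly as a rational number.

Answer: -1/2

Working:
(1) add A2, A3 (parallel): (s - 6)/(3*s - 1)
(2) collapse the loop (A1 forward, (A2+A3) return): (1 - 3*s)/(9*s^2 - 14*s - 2)
The step-2 result is T(s). Setting s = 0: T(0) = 1/(-2) = -1/2.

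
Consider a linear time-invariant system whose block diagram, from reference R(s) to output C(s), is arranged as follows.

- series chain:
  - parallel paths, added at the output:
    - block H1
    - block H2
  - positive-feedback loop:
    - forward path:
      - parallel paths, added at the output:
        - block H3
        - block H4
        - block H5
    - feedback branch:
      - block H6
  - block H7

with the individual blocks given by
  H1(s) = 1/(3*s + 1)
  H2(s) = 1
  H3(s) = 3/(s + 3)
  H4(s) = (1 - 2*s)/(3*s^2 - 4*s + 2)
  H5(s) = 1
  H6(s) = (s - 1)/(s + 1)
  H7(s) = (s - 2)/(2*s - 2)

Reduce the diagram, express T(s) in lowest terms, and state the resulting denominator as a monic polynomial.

The answer is s^5 - 104*s^4/3 + 205*s^3/3 - 121*s^2/3 - 4*s/3 + 7.

Reasoning:
Step 1 - parallel reduction of H1, H2: (3*s + 2)/(3*s + 1)
Step 2 - reduce the parallel group H3, H4, H5: (3*s^3 + 12*s^2 - 27*s + 15)/(3*s^3 + 5*s^2 - 10*s + 6)
Step 3 - reduce the feedback loop with forward (H3+H4+H5) and return H6: (-3*s^4 - 15*s^3 + 15*s^2 + 12*s - 15)/(s^3 - 34*s^2 + 46*s - 21)
Step 4 - cascade (H1+H2), [(H3+H4+H5)/(1-(H3+H4+H5)*H6)], H7: (-9*s^6 - 33*s^5 + 117*s^4 + 36*s^3 - 153*s^2 + 12*s + 60)/(6*s^5 - 208*s^4 + 410*s^3 - 242*s^2 - 8*s + 42)
The result of step 4 is T(s) in lowest terms. Its denominator has leading coefficient 6; dividing the denominator through by 6 makes it monic.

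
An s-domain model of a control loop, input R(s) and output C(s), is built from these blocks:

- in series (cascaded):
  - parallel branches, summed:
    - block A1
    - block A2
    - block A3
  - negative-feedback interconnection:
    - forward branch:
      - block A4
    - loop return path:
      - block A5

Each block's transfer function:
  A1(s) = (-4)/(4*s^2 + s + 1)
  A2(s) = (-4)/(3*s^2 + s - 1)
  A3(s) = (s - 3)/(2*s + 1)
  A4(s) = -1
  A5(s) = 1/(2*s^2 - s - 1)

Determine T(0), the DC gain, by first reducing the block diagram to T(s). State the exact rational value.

Step 1 - add A1, A2, A3 (parallel); result (12*s^5 - 29*s^4 - 77*s^3 - 44*s^2 - 9*s + 3)/(24*s^5 + 26*s^4 + 7*s^3 - 2*s - 1)
Step 2 - apply the feedback formula to A4, A5; result (-2*s^2 + s + 1)/(2*s^2 - s - 2)
Step 3 - series reduction of (A1+A2+A3), [A4/(1+A4*A5)]; result (-12*s^6 + 41*s^5 + 48*s^4 - 33*s^3 - 35*s^2 - 12*s + 3)/(24*s^6 + 2*s^5 - 31*s^4 - 14*s^3 - 2*s^2 + s + 2)
The step-3 result is T(s). Setting s = 0: T(0) = 3/2.

Answer: 3/2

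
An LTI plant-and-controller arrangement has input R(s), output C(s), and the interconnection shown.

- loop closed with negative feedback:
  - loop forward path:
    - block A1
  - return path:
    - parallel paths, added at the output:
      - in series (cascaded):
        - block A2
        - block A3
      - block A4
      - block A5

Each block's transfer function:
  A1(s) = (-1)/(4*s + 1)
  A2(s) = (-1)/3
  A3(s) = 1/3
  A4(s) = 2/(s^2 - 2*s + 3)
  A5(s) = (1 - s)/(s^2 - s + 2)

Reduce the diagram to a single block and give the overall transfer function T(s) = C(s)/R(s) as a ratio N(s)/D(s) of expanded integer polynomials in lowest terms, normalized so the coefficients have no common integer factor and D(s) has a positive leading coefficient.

The answer is (-9*s^4 + 27*s^3 - 63*s^2 + 63*s - 54)/(36*s^5 - 98*s^4 + 231*s^3 - 227*s^2 + 209*s - 3).

Reasoning:
1. multiply A2, A3 (series); result (-1)/9
2. add (A2*A3), A4, A5 (parallel); result (-s^4 - 6*s^3 + 38*s^2 - 56*s + 57)/(9*s^4 - 27*s^3 + 63*s^2 - 63*s + 54)
3. collapse the loop (A1 forward, ((A2*A3)+A4+A5) return): this yields T(s), and no further normalization is needed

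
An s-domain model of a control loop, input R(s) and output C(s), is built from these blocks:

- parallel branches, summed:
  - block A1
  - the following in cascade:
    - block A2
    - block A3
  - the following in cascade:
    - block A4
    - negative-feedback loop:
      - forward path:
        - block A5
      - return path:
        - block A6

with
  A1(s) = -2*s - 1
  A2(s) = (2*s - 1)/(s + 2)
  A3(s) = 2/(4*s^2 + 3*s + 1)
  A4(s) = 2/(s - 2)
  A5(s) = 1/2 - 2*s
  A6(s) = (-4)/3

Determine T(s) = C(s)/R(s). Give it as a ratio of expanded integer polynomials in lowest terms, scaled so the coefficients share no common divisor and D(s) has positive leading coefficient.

(1) reduce the series chain A2, A3 = (4*s - 2)/(4*s^3 + 11*s^2 + 7*s + 2)
(2) collapse the loop (A5 forward, A6 return) = (3 - 12*s)/(16*s + 2)
(3) cascade A4, [A5/(1+A5*A6)] = (3 - 12*s)/(8*s^2 - 15*s - 2)
(4) sum the parallel branches A1, (A2*A3), (A4*[A5/(1+A5*A6)]); the result is T(s) itself (integer coefficients, no common factor, positive leading denominator coefficient)

Hence the answer: (-64*s^6 - 88*s^5 + 158*s^4 + 251*s^3 + 72*s^2 + 71*s + 14)/(32*s^5 + 28*s^4 - 117*s^3 - 111*s^2 - 44*s - 4)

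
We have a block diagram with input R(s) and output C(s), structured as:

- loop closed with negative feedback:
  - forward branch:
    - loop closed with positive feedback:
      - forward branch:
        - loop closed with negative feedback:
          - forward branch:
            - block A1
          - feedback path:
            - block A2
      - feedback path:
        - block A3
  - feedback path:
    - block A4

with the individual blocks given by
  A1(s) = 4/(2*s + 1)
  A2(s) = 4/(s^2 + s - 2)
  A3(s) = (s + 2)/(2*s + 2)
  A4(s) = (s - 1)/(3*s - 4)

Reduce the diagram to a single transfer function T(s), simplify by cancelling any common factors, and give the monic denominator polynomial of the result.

Answer: s^5 + 5*s^4/6 - 13*s^3/3 + 15*s^2/2 + 3*s - 40/3

Working:
Step 1: apply the feedback formula to A1, A2, giving (4*s^2 + 4*s - 8)/(2*s^3 + 3*s^2 - 3*s + 14)
Step 2: close the feedback loop around [A1/(1+A1*A2)], A3, giving (4*s^3 + 8*s^2 - 4*s - 8)/(2*s^4 + 3*s^3 - 6*s^2 + 11*s + 22)
Step 3: feedback reduction of [[A1/(1+A1*A2)]/(1-[A1/(1+A1*A2)]*A3)], A4, giving (12*s^4 + 8*s^3 - 44*s^2 - 8*s + 32)/(6*s^5 + 5*s^4 - 26*s^3 + 45*s^2 + 18*s - 80)
That last expression is T(s), already simplified. Scaling its denominator by 1/6 (the reciprocal of the leading coefficient) yields the monic denominator.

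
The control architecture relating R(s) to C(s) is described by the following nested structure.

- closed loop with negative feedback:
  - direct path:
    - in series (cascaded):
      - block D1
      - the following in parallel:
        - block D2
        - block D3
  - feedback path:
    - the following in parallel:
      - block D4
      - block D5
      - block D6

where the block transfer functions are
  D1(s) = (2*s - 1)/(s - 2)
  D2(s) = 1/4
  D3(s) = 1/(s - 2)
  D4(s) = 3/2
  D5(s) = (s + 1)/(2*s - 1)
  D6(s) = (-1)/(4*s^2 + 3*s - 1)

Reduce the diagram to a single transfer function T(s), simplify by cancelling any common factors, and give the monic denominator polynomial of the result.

Step 1: parallel reduction of D2, D3 gives (s + 2)/(4*s - 8)
Step 2: multiply D1, (D2+D3) (series) gives (2*s^2 + 3*s - 2)/(4*s^2 - 16*s + 16)
Step 3: sum the parallel branches D4, D5, D6 gives (32*s^3 + 20*s^2 - 15*s + 3)/(16*s^3 + 4*s^2 - 10*s + 2)
Step 4: apply the feedback formula to (D1*(D2+D3)), (D4+D5+D6) gives (16*s^4 + 36*s^3 - 2*s^2 - 18*s + 4)/(64*s^4 - 20*s^3 + 49*s^2 + 101*s - 26)
T(s) is the step-4 result (common factors already cancelled). Leading coefficient of the denominator: 64. Divide through by 64 for the monic polynomial.

Final answer: s^4 - 5*s^3/16 + 49*s^2/64 + 101*s/64 - 13/32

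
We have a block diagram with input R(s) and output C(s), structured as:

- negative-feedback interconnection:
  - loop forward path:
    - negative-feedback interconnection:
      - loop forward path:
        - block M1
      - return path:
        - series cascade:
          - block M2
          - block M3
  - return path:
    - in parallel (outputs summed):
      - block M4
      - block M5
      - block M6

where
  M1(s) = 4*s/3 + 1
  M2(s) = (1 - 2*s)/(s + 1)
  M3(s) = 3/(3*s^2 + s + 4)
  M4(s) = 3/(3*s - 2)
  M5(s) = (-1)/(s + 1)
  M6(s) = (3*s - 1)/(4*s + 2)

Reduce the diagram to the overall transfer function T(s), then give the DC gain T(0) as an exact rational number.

1. combine M2, M3 in series: (3 - 6*s)/(3*s^3 + 4*s^2 + 5*s + 4)
2. apply the feedback formula to M1, (M2*M3): (12*s^4 + 25*s^3 + 32*s^2 + 31*s + 12)/(9*s^3 - 12*s^2 + 9*s + 21)
3. reduce the parallel group M4, M5, M6: (9*s^3 + 13*s + 12)/(12*s^3 + 10*s^2 - 6*s - 4)
4. reduce the feedback loop with forward [M1/(1+M1*(M2*M3))] and return (M4+M5+M6): (144*s^6 + 276*s^5 + 286*s^4 + 208*s^3 - 46*s^2 - 148*s - 48)/(108*s^6 + 225*s^5 + 165*s^4 + 517*s^3 + 685*s^2 + 306*s + 60)
Step 4 gives the overall T(s). Then T(0) = -48/60 = -4/5.

Therefore the answer is -4/5.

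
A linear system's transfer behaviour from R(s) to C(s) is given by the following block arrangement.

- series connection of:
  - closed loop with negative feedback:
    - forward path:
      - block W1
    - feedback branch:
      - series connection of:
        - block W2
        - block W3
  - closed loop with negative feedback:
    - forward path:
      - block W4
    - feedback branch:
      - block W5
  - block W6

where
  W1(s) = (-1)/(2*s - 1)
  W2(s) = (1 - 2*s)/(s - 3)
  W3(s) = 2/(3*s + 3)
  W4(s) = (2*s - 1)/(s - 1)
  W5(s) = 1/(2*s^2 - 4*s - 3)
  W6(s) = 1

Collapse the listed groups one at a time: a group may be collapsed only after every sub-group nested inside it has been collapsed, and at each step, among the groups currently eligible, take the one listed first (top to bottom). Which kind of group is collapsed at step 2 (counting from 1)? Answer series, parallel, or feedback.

Reducing step by step:

Step 1. combine W2, W3 in series
Step 2. close the feedback loop around W1, (W2*W3)
Step 3. close the feedback loop around W4, W5
Step 4. combine [W1/(1+W1*(W2*W3))], [W4/(1+W4*W5)], W6 in series
Step 2 collapses a feedback group.

Answer: feedback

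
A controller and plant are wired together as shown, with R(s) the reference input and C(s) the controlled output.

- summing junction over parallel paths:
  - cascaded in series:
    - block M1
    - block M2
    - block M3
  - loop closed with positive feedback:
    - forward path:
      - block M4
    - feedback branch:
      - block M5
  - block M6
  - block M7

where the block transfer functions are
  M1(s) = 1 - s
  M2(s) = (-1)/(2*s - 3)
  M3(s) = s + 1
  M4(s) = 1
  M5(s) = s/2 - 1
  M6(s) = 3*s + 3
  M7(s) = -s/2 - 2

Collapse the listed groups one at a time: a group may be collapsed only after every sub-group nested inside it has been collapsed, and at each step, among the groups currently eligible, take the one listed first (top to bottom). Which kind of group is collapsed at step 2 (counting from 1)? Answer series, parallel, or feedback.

Step 1 - combine M1, M2, M3 in series
Step 2 - apply the feedback formula to M4, M5
Step 3 - parallel reduction of (M1*M2*M3), [M4/(1-M4*M5)], M6, M7
Step 2: feedback.

Hence the answer: feedback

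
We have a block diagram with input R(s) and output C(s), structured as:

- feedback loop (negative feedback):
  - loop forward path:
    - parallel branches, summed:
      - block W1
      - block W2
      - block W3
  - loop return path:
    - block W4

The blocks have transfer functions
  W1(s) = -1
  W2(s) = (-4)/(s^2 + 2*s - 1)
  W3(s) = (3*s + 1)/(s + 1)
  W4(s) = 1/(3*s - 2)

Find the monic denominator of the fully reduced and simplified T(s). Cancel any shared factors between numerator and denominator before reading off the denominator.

Step 1 - combine W1, W2, W3 in parallel -> (2*s^3 + 4*s^2 - 6*s - 4)/(s^3 + 3*s^2 + s - 1)
Step 2 - apply the feedback formula to (W1+W2+W3), W4 -> (6*s^4 + 8*s^3 - 26*s^2 + 8)/(3*s^4 + 9*s^3 + s^2 - 11*s - 2)
T(s) is the step-2 result (common factors already cancelled). Leading coefficient of the denominator: 3. Divide through by 3 for the monic polynomial.

Final answer: s^4 + 3*s^3 + s^2/3 - 11*s/3 - 2/3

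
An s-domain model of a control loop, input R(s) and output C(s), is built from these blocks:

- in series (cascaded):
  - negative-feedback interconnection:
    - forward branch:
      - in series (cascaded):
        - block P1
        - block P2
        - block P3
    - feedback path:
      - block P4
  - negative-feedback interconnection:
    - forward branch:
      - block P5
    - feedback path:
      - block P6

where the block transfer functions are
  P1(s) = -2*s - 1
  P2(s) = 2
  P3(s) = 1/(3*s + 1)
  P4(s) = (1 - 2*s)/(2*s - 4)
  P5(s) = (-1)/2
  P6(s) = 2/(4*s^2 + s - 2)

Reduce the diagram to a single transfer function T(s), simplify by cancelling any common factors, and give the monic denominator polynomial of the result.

Step 1 - cascade P1, P2, P3 gives (-4*s - 2)/(3*s + 1)
Step 2 - close the feedback loop around (P1*P2*P3), P4 gives (-4*s^2 + 6*s + 4)/(7*s^2 - 5*s - 3)
Step 3 - apply the feedback formula to P5, P6 gives (-4*s^2 - s + 2)/(8*s^2 + 2*s - 6)
Step 4 - combine [(P1*P2*P3)/(1+(P1*P2*P3)*P4)], [P5/(1+P5*P6)] in series gives (8*s^4 - 10*s^3 - 15*s^2 + 4*s + 4)/(28*s^4 - 13*s^3 - 38*s^2 + 12*s + 9)
Step 4 gives the fully reduced T(s), with no common factor left to cancel. The denominator's leading coefficient is 28, so divide each of its coefficients by 28 to get the monic form.

Final answer: s^4 - 13*s^3/28 - 19*s^2/14 + 3*s/7 + 9/28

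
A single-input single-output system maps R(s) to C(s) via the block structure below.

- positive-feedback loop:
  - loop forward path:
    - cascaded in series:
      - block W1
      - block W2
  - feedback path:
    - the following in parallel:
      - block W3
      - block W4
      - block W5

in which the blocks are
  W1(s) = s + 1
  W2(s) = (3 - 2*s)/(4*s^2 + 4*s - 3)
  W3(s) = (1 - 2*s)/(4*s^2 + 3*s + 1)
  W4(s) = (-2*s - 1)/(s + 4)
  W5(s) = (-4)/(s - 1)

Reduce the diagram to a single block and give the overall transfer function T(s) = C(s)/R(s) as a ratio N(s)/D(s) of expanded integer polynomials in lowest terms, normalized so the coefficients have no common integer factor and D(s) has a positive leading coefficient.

Answer: (-8*s^6 - 26*s^5 + 39*s^4 + 57*s^3 - 19*s^2 - 31*s - 12)/(44*s^5 - 84*s^4 - 43*s^3 + 193*s^2 + 141*s + 69)

Working:
Step 1: reduce the series chain W1, W2; result (-2*s^2 + s + 3)/(4*s^2 + 4*s - 3)
Step 2: combine W3, W4, W5 in parallel; result (-8*s^4 - 20*s^3 - 76*s^2 - 37*s - 19)/(4*s^4 + 15*s^3 - 6*s^2 - 9*s - 4)
Step 3: close the feedback loop around (W1*W2), (W3+W4+W5), giving the overall T(s)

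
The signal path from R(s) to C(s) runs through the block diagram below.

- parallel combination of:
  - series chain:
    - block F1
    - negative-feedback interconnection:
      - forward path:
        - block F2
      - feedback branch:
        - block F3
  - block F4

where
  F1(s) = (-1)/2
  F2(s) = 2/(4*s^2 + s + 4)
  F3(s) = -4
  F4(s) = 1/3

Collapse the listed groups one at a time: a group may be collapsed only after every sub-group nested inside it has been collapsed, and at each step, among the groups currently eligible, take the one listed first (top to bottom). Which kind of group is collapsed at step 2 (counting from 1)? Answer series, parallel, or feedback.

The answer is series.

Reasoning:
(1) collapse the loop (F2 forward, F3 return)
(2) combine F1, [F2/(1+F2*F3)] in series
(3) parallel reduction of (F1*[F2/(1+F2*F3)]), F4
So the answer for step 2 is series.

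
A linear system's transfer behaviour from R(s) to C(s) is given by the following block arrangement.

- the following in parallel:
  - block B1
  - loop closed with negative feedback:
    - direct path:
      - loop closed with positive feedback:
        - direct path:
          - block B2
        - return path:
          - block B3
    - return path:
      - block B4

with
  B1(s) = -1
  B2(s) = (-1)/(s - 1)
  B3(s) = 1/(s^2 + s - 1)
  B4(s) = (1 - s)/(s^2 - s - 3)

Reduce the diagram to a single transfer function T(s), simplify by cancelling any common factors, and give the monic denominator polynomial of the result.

Step 1. feedback reduction of B2, B3 gives (-s^2 - s + 1)/(s^3 - 2*s + 2)
Step 2. apply the feedback formula to [B2/(1-B2*B3)], B4 gives (-s^4 + 5*s^2 + 2*s - 3)/(s^5 - s^4 - 4*s^3 + 4*s^2 + 2*s - 5)
Step 3. combine B1, [[B2/(1-B2*B3)]/(1+[B2/(1-B2*B3)]*B4)] in parallel gives (-s^5 + 4*s^3 + s^2 + 2)/(s^5 - s^4 - 4*s^3 + 4*s^2 + 2*s - 5)
Step 3 gives the fully reduced T(s), with no common factor left to cancel. The denominator is already monic (leading coefficient 1).

Therefore the answer is s^5 - s^4 - 4*s^3 + 4*s^2 + 2*s - 5.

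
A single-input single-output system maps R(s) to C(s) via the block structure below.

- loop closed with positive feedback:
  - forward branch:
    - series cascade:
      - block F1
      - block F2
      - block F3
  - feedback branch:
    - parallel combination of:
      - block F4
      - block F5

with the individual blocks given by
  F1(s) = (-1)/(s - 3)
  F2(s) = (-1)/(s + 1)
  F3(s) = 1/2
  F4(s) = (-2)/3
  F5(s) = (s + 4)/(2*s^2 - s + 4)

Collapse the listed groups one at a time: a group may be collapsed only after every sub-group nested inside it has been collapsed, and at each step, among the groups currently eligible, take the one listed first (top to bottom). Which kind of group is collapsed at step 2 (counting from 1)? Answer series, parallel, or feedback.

The answer is parallel.

Reasoning:
Step 1. series reduction of F1, F2, F3
Step 2. reduce the parallel group F4, F5
Step 3. reduce the feedback loop with forward (F1*F2*F3) and return (F4+F5)
At step 2 the group reduced is parallel.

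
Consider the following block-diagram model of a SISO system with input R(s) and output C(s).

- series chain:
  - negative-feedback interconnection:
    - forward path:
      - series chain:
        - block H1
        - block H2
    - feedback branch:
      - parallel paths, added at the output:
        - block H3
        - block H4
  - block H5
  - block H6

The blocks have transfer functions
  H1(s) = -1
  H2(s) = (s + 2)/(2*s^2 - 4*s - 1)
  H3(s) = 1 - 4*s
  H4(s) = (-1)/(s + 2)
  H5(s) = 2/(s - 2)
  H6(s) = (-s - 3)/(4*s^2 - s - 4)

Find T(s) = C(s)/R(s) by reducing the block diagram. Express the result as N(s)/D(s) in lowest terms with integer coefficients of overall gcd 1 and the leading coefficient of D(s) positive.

Answer: (2*s^2 + 10*s + 12)/(24*s^5 - 42*s^4 - 47*s^3 + 60*s^2 + 28*s - 16)

Working:
[1] reduce the series chain H1, H2: (-s - 2)/(2*s^2 - 4*s - 1)
[2] reduce the parallel group H3, H4: (-4*s^2 - 7*s + 1)/(s + 2)
[3] collapse the loop ((H1*H2) forward, (H3+H4) return): (-s - 2)/(6*s^2 + 3*s - 2)
[4] combine [(H1*H2)/(1+(H1*H2)*(H3+H4))], H5, H6 in series, giving the overall T(s)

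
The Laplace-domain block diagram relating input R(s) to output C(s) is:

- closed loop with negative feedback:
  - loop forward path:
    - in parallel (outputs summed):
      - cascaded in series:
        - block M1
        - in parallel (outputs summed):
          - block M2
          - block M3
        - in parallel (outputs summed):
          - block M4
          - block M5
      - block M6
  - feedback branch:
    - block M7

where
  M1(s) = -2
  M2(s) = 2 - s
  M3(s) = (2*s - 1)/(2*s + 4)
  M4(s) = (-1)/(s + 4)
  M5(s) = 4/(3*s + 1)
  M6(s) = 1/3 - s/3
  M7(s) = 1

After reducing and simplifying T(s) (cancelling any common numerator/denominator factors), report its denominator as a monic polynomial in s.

First reduce the diagram to T(s).

1. combine M2, M3 in parallel, giving (-2*s^2 + 2*s + 7)/(2*s + 4)
2. combine M4, M5 in parallel, giving (s + 15)/(3*s^2 + 13*s + 4)
3. multiply M1, (M2+M3), (M4+M5) (series), giving (2*s^3 + 28*s^2 - 37*s - 105)/(3*s^3 + 19*s^2 + 30*s + 8)
4. combine (M1*(M2+M3)*(M4+M5)), M6 in parallel, giving (-3*s^4 - 10*s^3 + 73*s^2 - 89*s - 307)/(9*s^3 + 57*s^2 + 90*s + 24)
5. feedback reduction of ((M1*(M2+M3)*(M4+M5))+M6), M7, giving (3*s^4 + 10*s^3 - 73*s^2 + 89*s + 307)/(3*s^4 + s^3 - 130*s^2 - s + 283)
Step 5 gives the fully reduced T(s), with no common factor left to cancel. The denominator's leading coefficient is 3, so divide each of its coefficients by 3 to get the monic form.

Answer: s^4 + s^3/3 - 130*s^2/3 - s/3 + 283/3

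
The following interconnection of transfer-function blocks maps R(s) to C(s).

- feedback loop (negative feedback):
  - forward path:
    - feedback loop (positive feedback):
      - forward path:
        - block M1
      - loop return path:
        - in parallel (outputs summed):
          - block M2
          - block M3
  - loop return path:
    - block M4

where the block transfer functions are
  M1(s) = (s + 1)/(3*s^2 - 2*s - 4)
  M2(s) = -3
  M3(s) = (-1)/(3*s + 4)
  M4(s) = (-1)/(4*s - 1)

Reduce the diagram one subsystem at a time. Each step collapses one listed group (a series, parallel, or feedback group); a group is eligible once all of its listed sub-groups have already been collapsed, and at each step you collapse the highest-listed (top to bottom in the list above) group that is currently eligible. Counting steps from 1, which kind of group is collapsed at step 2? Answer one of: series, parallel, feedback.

Step 1 - reduce the parallel group M2, M3
Step 2 - collapse the loop (M1 forward, (M2+M3) return)
Step 3 - apply the feedback formula to [M1/(1-M1*(M2+M3))], M4
So the answer for step 2 is feedback.

Therefore the answer is feedback.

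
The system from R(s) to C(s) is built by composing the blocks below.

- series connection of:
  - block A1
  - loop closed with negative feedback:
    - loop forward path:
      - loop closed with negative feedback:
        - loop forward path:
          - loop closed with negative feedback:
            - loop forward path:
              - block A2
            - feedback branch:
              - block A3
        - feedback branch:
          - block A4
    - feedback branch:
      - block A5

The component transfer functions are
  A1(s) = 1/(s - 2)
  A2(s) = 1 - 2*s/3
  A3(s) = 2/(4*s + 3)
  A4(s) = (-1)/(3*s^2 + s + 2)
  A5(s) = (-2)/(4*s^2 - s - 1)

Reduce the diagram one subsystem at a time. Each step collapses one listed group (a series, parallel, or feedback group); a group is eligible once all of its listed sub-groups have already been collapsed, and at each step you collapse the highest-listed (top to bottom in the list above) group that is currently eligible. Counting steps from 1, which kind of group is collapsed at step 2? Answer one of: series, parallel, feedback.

[1] reduce the feedback loop with forward A2 and return A3
[2] apply the feedback formula to [A2/(1+A2*A3)], A4
[3] feedback reduction of [[A2/(1+A2*A3)]/(1+[A2/(1+A2*A3)]*A4)], A5
[4] multiply A1, [[[A2/(1+A2*A3)]/(1+[A2/(1+A2*A3)]*A4)]/(1+[[A2/(1+A2*A3)]/(1+[A2/(1+A2*A3)]*A4)]*A5)] (series)
Step 2: feedback.

Hence the answer: feedback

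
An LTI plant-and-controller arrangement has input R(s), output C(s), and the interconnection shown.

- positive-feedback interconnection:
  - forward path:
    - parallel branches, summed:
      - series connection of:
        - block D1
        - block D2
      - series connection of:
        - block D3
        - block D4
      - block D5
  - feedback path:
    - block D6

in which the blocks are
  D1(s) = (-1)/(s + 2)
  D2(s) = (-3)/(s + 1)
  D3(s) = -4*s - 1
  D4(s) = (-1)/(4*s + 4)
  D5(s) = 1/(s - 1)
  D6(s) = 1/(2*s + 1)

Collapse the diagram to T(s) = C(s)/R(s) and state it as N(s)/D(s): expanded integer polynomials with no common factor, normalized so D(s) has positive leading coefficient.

First reduce the diagram to T(s).

(1) combine D1, D2 in series; result 3/(s^2 + 3*s + 2)
(2) combine D3, D4 in series; result (4*s + 1)/(4*s + 4)
(3) add (D1*D2), (D3*D4), D5 (parallel); result (4*s^3 + 9*s^2 + 17*s - 6)/(4*s^3 + 8*s^2 - 4*s - 8)
(4) reduce the feedback loop with forward ((D1*D2)+(D3*D4)+D5) and return D6: this yields T(s), and no further normalization is needed

Answer: (8*s^4 + 22*s^3 + 43*s^2 + 5*s - 6)/(8*s^4 + 16*s^3 - 9*s^2 - 37*s - 2)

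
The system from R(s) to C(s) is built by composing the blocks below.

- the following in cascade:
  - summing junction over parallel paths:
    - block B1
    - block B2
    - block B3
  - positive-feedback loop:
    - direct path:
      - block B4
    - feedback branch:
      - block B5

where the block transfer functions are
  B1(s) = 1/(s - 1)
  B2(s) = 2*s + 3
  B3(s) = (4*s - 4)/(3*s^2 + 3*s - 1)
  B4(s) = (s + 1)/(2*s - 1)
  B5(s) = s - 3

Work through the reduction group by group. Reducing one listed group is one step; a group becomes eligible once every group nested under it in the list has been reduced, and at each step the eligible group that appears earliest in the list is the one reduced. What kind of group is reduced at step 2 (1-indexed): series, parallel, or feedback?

Answer: feedback

Working:
1. sum the parallel branches B1, B2, B3
2. collapse the loop (B4 forward, B5 return)
3. series reduction of (B1+B2+B3), [B4/(1-B4*B5)]
Step 2 collapses a feedback group.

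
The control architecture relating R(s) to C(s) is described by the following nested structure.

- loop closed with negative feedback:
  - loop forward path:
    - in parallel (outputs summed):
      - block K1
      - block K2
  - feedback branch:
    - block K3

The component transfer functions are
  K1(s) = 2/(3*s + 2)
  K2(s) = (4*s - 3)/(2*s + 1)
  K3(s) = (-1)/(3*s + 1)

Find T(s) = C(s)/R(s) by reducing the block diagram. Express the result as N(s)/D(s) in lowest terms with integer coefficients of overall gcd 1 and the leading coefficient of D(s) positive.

Reducing step by step:

1. reduce the parallel group K1, K2 -> (12*s^2 + 3*s - 4)/(6*s^2 + 7*s + 2)
2. feedback reduction of (K1+K2), K3: this yields T(s), and no further normalization is needed

Answer: (36*s^3 + 21*s^2 - 9*s - 4)/(18*s^3 + 15*s^2 + 10*s + 6)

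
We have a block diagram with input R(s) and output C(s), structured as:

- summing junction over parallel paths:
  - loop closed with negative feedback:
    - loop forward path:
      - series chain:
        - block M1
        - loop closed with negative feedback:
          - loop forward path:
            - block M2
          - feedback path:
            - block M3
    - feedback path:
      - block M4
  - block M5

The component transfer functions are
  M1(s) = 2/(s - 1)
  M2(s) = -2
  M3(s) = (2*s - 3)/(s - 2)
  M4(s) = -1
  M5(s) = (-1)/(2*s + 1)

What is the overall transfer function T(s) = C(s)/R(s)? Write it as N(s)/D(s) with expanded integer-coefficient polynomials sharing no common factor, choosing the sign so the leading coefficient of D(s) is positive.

Answer: (5*s^2 - s - 20)/(6*s^3 - 19*s^2 + 13*s + 12)

Working:
1. collapse the loop (M2 forward, M3 return): (2*s - 4)/(3*s - 4)
2. cascade M1, [M2/(1+M2*M3)]: (4*s - 8)/(3*s^2 - 7*s + 4)
3. feedback reduction of (M1*[M2/(1+M2*M3)]), M4: (4*s - 8)/(3*s^2 - 11*s + 12)
4. sum the parallel branches [(M1*[M2/(1+M2*M3)])/(1+(M1*[M2/(1+M2*M3)])*M4)], M5: this yields T(s), and no further normalization is needed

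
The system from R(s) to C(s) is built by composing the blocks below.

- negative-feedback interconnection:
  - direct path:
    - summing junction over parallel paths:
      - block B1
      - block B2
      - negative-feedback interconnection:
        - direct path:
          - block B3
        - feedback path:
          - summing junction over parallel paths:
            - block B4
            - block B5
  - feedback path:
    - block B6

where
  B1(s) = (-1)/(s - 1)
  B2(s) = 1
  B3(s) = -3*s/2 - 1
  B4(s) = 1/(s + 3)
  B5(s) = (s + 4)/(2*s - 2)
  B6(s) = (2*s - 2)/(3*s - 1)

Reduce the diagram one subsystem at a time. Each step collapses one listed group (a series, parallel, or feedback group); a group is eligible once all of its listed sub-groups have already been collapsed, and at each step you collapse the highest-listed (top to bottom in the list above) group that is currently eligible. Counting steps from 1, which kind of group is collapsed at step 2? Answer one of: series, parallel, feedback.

(1) combine B4, B5 in parallel
(2) close the feedback loop around B3, (B4+B5)
(3) sum the parallel branches B1, B2, [B3/(1+B3*(B4+B5))]
(4) collapse the loop ((B1+B2+[B3/(1+B3*(B4+B5))]) forward, B6 return)
Step 2: feedback.

Hence the answer: feedback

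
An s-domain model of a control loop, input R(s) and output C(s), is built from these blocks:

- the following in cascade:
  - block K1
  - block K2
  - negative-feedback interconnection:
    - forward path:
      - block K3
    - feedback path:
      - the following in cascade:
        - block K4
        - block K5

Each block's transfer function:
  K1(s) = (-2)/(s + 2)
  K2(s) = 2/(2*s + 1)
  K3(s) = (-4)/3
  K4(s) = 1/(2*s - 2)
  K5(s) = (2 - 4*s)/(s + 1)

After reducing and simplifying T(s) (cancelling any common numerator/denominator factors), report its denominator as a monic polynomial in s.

The answer is s^4 + 31*s^3/6 + 16*s^2/3 - 19*s/6 - 7/3.

Reasoning:
Step 1: cascade K4, K5; result (1 - 2*s)/(s^2 - 1)
Step 2: apply the feedback formula to K3, (K4*K5); result (4 - 4*s^2)/(3*s^2 + 8*s - 7)
Step 3: multiply K1, K2, [K3/(1+K3*(K4*K5))] (series); result (16*s^2 - 16)/(6*s^4 + 31*s^3 + 32*s^2 - 19*s - 14)
That last expression is T(s), already simplified. Scaling its denominator by 1/6 (the reciprocal of the leading coefficient) yields the monic denominator.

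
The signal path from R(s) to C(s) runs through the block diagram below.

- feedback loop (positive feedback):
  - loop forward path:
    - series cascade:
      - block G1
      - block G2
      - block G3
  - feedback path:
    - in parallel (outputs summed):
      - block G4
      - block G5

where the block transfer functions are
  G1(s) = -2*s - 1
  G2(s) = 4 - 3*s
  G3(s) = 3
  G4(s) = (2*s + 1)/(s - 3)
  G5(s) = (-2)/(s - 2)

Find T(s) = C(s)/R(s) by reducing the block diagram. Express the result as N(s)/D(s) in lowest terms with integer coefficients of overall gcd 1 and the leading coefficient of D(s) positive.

[1] reduce the series chain G1, G2, G3 gives 18*s^2 - 15*s - 12
[2] sum the parallel branches G4, G5 gives (2*s^2 - 5*s + 4)/(s^2 - 5*s + 6)
[3] collapse the loop ((G1*G2*G3) forward, (G4+G5) return), giving the overall T(s)

Answer: (-18*s^4 + 105*s^3 - 171*s^2 + 30*s + 72)/(36*s^4 - 120*s^3 + 122*s^2 + 5*s - 54)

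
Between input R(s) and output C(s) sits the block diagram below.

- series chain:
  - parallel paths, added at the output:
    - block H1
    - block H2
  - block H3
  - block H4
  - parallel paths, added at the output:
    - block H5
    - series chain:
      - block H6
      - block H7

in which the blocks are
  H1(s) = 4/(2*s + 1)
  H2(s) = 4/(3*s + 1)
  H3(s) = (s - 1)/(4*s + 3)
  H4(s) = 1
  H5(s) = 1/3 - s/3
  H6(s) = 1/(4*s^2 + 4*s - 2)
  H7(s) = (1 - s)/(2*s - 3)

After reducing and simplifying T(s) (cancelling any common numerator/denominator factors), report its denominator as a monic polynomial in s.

The answer is s^6 + 13*s^5/12 - 2*s^4 - 43*s^3/16 - 11*s^2/24 + 11*s/32 + 3/32.

Reasoning:
Step 1. parallel reduction of H1, H2 -> (20*s + 8)/(6*s^2 + 5*s + 1)
Step 2. series reduction of H6, H7 -> (1 - s)/(8*s^3 - 4*s^2 - 16*s + 6)
Step 3. combine H5, (H6*H7) in parallel -> (-8*s^4 + 12*s^3 + 12*s^2 - 25*s + 9)/(24*s^3 - 12*s^2 - 48*s + 18)
Step 4. cascade (H1+H2), H3, H4, (H5+(H6*H7)) -> (-80*s^6 + 168*s^5 + 80*s^4 - 370*s^3 + 192*s^2 + 46*s - 36)/(288*s^6 + 312*s^5 - 576*s^4 - 774*s^3 - 132*s^2 + 99*s + 27)
T(s) is the step-4 result (common factors already cancelled). Leading coefficient of the denominator: 288. Divide through by 288 for the monic polynomial.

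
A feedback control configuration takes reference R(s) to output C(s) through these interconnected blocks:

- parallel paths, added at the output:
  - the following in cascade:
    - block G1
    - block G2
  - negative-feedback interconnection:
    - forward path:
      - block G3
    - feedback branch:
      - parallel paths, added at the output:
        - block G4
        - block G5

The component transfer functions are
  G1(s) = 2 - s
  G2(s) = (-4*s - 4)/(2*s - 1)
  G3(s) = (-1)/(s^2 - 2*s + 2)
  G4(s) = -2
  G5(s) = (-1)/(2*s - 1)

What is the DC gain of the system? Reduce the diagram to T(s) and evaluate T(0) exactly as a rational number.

Step 1. reduce the series chain G1, G2; result (4*s^2 - 4*s - 8)/(2*s - 1)
Step 2. add G4, G5 (parallel); result (1 - 4*s)/(2*s - 1)
Step 3. collapse the loop (G3 forward, (G4+G5) return); result (1 - 2*s)/(2*s^3 - 5*s^2 + 10*s - 3)
Step 4. reduce the parallel group (G1*G2), [G3/(1+G3*(G4+G5))]; result (8*s^5 - 28*s^4 + 44*s^3 - 16*s^2 - 64*s + 23)/(4*s^4 - 12*s^3 + 25*s^2 - 16*s + 3)
DC gain: substitute s = 0 into T(s) from step 4: T(0) = 23/3.

Final answer: 23/3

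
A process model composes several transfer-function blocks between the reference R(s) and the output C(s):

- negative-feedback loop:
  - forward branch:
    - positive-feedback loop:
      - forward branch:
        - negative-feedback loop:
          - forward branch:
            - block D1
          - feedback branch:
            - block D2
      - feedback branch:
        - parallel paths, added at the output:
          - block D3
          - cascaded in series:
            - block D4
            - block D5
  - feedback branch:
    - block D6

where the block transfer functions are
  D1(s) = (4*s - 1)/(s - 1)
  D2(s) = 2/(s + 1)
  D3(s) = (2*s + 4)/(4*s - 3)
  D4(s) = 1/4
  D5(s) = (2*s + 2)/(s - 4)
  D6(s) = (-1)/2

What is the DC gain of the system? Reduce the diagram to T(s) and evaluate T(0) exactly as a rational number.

Reducing step by step:

Step 1. apply the feedback formula to D1, D2: (4*s^2 + 3*s - 1)/(s^2 + 8*s - 3)
Step 2. series reduction of D4, D5: (s + 1)/(2*s - 8)
Step 3. reduce the parallel group D3, (D4*D5): (8*s^2 - 7*s - 35)/(8*s^2 - 38*s + 24)
Step 4. collapse the loop ([D1/(1+D1*D2)] forward, (D3+(D4*D5)) return): (-32*s^4 + 128*s^3 + 26*s^2 - 110*s + 24)/(24*s^4 - 30*s^3 + 135*s^2 - 404*s + 107)
Step 5. feedback reduction of [[D1/(1+D1*D2)]/(1-[D1/(1+D1*D2)]*(D3+(D4*D5)))], D6: (-32*s^4 + 128*s^3 + 26*s^2 - 110*s + 24)/(40*s^4 - 94*s^3 + 122*s^2 - 349*s + 95)
Step 5 gives the overall T(s). Then T(0) = 24/95.

Answer: 24/95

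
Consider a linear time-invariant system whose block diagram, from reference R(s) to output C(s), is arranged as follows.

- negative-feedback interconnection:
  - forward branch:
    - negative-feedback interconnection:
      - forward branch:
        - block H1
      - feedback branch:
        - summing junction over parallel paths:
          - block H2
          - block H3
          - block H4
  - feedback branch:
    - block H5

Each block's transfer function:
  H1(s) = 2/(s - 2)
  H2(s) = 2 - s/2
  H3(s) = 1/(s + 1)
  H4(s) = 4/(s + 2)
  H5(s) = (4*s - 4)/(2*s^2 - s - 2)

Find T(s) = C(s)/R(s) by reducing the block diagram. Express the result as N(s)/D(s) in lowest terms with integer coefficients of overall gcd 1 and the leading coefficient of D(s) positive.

The answer is (2*s^4 + 5*s^3 - s^2 - 8*s - 4)/(2*s^4 + 19*s^3 + 14*s^2 - 28*s - 24).

Reasoning:
Step 1. sum the parallel branches H2, H3, H4, giving (-s^3 + s^2 + 20*s + 20)/(2*s^2 + 6*s + 4)
Step 2. apply the feedback formula to H1, (H2+H3+H4), giving (s^2 + 3*s + 2)/(s^2 + 8*s + 8)
Step 3. close the feedback loop around [H1/(1+H1*(H2+H3+H4))], H5: this yields T(s), and no further normalization is needed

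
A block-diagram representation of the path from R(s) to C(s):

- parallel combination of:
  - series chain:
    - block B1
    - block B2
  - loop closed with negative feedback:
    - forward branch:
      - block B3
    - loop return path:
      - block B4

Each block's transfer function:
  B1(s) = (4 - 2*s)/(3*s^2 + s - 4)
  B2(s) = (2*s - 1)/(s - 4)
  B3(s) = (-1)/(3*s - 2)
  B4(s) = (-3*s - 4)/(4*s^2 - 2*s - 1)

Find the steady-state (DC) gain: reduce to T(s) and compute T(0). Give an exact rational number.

Reducing step by step:

1. cascade B1, B2, giving (-4*s^2 + 10*s - 4)/(3*s^3 - 11*s^2 - 8*s + 16)
2. feedback reduction of B3, B4, giving (-4*s^2 + 2*s + 1)/(12*s^3 - 14*s^2 + 4*s + 6)
3. reduce the parallel group (B1*B2), [B3/(1+B3*B4)], giving (-60*s^5 + 226*s^4 - 191*s^3 - 19*s^2 + 68*s - 8)/(36*s^6 - 174*s^5 + 70*s^4 + 278*s^3 - 322*s^2 + 16*s + 96)
Step 3 gives the overall T(s). Then T(0) = -8/96 = -1/12.

Answer: -1/12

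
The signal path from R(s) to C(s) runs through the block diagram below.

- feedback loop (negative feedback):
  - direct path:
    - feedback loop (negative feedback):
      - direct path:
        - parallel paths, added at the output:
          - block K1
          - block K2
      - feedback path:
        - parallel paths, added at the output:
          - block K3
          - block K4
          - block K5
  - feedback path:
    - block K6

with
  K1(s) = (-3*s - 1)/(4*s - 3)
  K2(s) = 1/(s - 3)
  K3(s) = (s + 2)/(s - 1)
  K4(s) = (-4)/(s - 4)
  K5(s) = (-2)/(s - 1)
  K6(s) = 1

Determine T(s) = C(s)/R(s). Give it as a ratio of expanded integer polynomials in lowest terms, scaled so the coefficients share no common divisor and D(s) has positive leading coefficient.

[1] reduce the parallel group K1, K2 = (-3*s^2 + 12*s)/(4*s^2 - 15*s + 9)
[2] combine K3, K4, K5 in parallel = (s^2 - 8*s + 4)/(s^2 - 5*s + 4)
[3] reduce the feedback loop with forward (K1+K2) and return (K3+K4+K5) = (-3*s^3 + 15*s^2 - 12*s)/(s^3 + 5*s^2 + 12*s - 9)
[4] feedback reduction of [(K1+K2)/(1+(K1+K2)*(K3+K4+K5))], K6 - this is the overall T(s), already in the required normalized form

Final answer: (3*s^3 - 15*s^2 + 12*s)/(2*s^3 - 20*s^2 + 9)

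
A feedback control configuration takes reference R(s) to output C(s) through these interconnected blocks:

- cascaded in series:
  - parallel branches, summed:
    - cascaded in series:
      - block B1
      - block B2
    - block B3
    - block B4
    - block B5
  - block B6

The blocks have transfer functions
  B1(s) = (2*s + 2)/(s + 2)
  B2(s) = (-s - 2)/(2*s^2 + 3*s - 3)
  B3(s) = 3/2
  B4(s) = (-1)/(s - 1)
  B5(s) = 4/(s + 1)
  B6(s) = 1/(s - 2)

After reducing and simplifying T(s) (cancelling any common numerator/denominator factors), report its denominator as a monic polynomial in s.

(1) multiply B1, B2 (series): (-2*s - 2)/(2*s^2 + 3*s - 3)
(2) add (B1*B2), B3, B4, B5 (parallel): (6*s^4 + 17*s^3 - 21*s^2 - 53*s + 43)/(4*s^4 + 6*s^3 - 10*s^2 - 6*s + 6)
(3) combine ((B1*B2)+B3+B4+B5), B6 in series: (6*s^4 + 17*s^3 - 21*s^2 - 53*s + 43)/(4*s^5 - 2*s^4 - 22*s^3 + 14*s^2 + 18*s - 12)
Step 3 gives the fully reduced T(s), with no common factor left to cancel. The denominator's leading coefficient is 4, so divide each of its coefficients by 4 to get the monic form.

Therefore the answer is s^5 - s^4/2 - 11*s^3/2 + 7*s^2/2 + 9*s/2 - 3.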